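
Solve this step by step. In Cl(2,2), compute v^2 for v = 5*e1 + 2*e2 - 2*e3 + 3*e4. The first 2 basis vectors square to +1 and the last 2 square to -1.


v^2 = sum of c_i^2 * e_i^2
Positive signature terms (e_i^2 = +1): 5^2 + 2^2 = 29
Negative signature terms (e_j^2 = -1): (-2)^2 + 3^2 = 13
v^2 = 29 - 13 = 16


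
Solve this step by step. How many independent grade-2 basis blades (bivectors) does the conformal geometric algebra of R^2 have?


The conformal model of R^2 uses Cl(3,1) with m = 2 + 2 = 4 generators.
Number of grade-2 blades = C(m, 2) = C(4, 2)
= 4*3/2 = 6


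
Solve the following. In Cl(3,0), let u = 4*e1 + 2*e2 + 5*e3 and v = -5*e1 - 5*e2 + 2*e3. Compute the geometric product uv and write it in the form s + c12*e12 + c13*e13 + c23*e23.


In Cl(3,0): e_i^2 = 1, e_ie_j = -e_je_i for i != j.
Scalar part = u . v = 4*(-5) + 2*(-5) + 5*2
= -20 + (-10) + 10 = -20
e12 coeff = 4*(-5) - 2*(-5) = -20 - (-10) = -10
e13 coeff = 4*2 - 5*(-5) = 8 - (-25) = 33
e23 coeff = 2*2 - 5*(-5) = 4 - (-25) = 29
uv = -20 - 10*e12 + 33*e13 + 29*e23


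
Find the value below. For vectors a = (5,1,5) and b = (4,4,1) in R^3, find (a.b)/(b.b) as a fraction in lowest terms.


Projection coefficient = (a . b) / (b . b)
a . b = 5*4 + 1*4 + 5*1
= 20 + 4 + 5 = 29
b . b = 4^2 + 4^2 + 1^2
= 16 + 16 + 1 = 33
Coefficient = 29/33
In lowest terms: 29/33


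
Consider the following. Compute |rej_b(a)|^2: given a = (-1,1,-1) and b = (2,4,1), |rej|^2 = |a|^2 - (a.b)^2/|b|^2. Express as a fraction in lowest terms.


|a|^2 = (-1)^2 + 1^2 + (-1)^2 = 3
|b|^2 = 2^2 + 4^2 + 1^2 = 21
a . b = (-1)*2 + 1*4 + (-1)*1 = 1
(a.b)^2 = 1^2 = 1
|rej|^2 = 3 - 1/21
= (63 - 1)/21
= 62/21
In lowest terms: 62/21


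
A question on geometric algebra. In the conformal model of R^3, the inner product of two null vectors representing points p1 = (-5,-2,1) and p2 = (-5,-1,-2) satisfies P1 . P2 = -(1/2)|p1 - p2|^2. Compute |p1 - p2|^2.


p1 - p2 = (0, -1, 3)
|p1 - p2|^2 = 0^2 + (-1)^2 + 3^2
= 0 + 1 + 9
= 10


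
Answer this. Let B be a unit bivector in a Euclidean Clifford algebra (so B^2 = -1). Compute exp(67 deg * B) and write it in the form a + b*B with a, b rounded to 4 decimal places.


For a unit bivector B with B^2 = -1, the exponential series gives
e^(theta*B) = cos(theta) + sin(theta)*B (the GA analogue of Euler's formula).
theta = 67 degrees = 1.169371 rad
cos(67 deg) = 0.3907
sin(67 deg) = 0.9205
exp(theta*B) = 0.3907 + 0.9205*B


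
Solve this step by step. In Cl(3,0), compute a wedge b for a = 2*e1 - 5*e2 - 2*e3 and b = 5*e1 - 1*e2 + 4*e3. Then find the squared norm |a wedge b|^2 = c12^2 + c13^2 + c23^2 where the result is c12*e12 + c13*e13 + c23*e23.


a wedge b = (a1*b2 - a2*b1)*e12 + (a1*b3 - a3*b1)*e13 + (a2*b3 - a3*b2)*e23
e12 coeff: 2*(-1) - (-5)*5 = -2 - (-25) = 23
e13 coeff: 2*4 - (-2)*5 = 8 - (-10) = 18
e23 coeff: (-5)*4 - (-2)*(-1) = -20 - 2 = -22
|a wedge b|^2 = 23^2 + 18^2 + (-22)^2
= 529 + 324 + 484
= 1337


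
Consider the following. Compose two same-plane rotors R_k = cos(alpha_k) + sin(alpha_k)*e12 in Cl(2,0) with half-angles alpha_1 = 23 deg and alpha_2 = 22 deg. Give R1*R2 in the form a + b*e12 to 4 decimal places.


Same-plane rotors commute and their half-angles add:
R1*R2 = cos(a1 + a2) + sin(a1 + a2)*e12.
a1 + a2 = 23 + 22 = 45 deg
cos(45 deg) = 0.7071
sin(45 deg) = 0.7071
R1*R2 = 0.7071 + 0.7071*e12


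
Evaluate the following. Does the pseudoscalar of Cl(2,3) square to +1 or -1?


The pseudoscalar I = e1...e_n (product of all n generators) of Cl(p,q) satisfies I^2 = (-1)^(q + n(n-1)/2).
p = 2, q = 3, n = p + q = 5
n(n-1)/2 = 5 * 4 / 2 = 10
Exponent = q + n(n-1)/2 = 3 + 10 = 13
I^2 = (-1)^13 = -1


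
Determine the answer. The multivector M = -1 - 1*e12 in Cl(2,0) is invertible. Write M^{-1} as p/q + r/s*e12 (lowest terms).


M = -1 - 1*e12, where e12^2 = -1.
Since M commutes with its reverse ~M = a - b*e12, M * ~M = a^2 - b^2*e12^2 = a^2 + b^2.
So M^{-1} = ~M / (a^2 + b^2) = (a - b*e12)/(a^2 + b^2).
a^2 + b^2 = 1 + 1 = 2
Scalar part = -1/2 = -1/2
Bivector coeff = 1/2 = 1/2
M^{-1} = -1/2 + 1/2*e12


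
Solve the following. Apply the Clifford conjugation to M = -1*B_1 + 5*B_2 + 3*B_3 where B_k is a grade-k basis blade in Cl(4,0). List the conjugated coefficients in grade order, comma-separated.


Clifford conjugate sign for grade k: (-1)^(k(k+1)/2)
Grade 1: (-1)^(1*2/2) = (-1)^1 = -1, coeff -1 -> 1
Grade 2: (-1)^(2*3/2) = (-1)^3 = -1, coeff 5 -> -5
Grade 3: (-1)^(3*4/2) = (-1)^6 = 1, coeff 3 -> 3
Conjugated coefficients: 1, -5, 3


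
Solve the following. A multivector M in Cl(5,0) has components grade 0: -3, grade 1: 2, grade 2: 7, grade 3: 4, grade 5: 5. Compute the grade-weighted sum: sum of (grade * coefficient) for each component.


Grade-weighted sum = sum of grade_k * coefficient_k
0*(-3) = 0
1*2 = 2
2*7 = 14
3*4 = 12
5*5 = 25
Total = 0 + 2 + 14 + 12 + 25 = 53


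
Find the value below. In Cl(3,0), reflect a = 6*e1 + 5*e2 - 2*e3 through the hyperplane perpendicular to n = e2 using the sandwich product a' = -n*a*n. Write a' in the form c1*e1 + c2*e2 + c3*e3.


Reflection formula: a' = -n*a*n, with n = e2 (unit vector, n^2 = 1).
For reflection through hyperplane perp to e2:
The component along e2 flips sign, others stay.
a = (6, 5, -2)
a' = (6, -5, -2)
a' = 6*e1 - 5*e2 - 2*e3


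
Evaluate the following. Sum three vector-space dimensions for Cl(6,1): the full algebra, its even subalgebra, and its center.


n = 6 + 1 = 7
Total dim = 2^7 = 128
Even subalgebra dim = 2^6 = 64
n is odd, so center dim = 2
Sum = 128 + 64 + 2 = 194


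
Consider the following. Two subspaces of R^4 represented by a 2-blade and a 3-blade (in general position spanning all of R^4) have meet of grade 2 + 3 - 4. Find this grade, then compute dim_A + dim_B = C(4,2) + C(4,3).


Meet grade = grade(A) + grade(B) - n
= 2 + 3 - 4 = 1
C(4,2) = 6
C(4,3) = 4
dim_A + dim_B = 6 + 4 = 10


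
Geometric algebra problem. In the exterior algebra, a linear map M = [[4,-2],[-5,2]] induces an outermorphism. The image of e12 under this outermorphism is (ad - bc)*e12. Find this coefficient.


The outermorphism of a linear map f sends e1^e2 to f(e1)^f(e2).
f(e1) = 4*e1 - 5*e2
f(e2) = -2*e1 + 2*e2
f(e1) ^ f(e2) = (4*e1 - 5*e2) ^ (-2*e1 + 2*e2)
= 4*2*e12 + (-5)*(-2)*e21
= (8 - 10)*e12
= -2*e12
Coefficient = -2


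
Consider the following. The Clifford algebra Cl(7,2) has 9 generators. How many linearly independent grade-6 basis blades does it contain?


Number of grade-k basis blades in Cl(p,q) with n = p + q is C(n, k).
n = 7 + 2 = 9
C(9, 6) = 9! / (6! * 3!)
= 362880 / (720 * 6)
= 84


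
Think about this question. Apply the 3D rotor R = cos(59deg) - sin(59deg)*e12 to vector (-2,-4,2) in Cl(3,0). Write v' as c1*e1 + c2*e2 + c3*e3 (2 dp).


Rotor R = cos(59deg) - sin(59deg)*e12
Rotation angle theta = 2 * 59 = 118 degrees in the e12 plane (e1 -> e2).
The component perpendicular to the plane (e3) is invariant: v'_3 = v3 = 2.00
cos(118deg) = -0.4695, sin(118deg) = 0.8829
v'_1 = v1*cos(theta) - v2*sin(theta) = -2*(-0.4695) - (-4)*0.8829 = 4.47
v'_2 = v1*sin(theta) + v2*cos(theta) = -2*0.8829 + (-4)*(-0.4695) = 0.11
v' = 4.47*e1 + 0.11*e2 + 2.00*e3


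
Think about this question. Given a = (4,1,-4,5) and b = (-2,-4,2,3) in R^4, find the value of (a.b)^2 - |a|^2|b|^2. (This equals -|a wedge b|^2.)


a . b = 4*(-2) + 1*(-4) + (-4)*2 + 5*3
= -8 + (-4) + (-8) + 15 = -5
|a|^2 = 4^2 + 1^2 + (-4)^2 + 5^2 = 58
|b|^2 = (-2)^2 + (-4)^2 + 2^2 + 3^2 = 33
(a.b)^2 = (-5)^2 = 25
|a|^2 * |b|^2 = 58 * 33 = 1914
Result = 25 - 1914 = -1889


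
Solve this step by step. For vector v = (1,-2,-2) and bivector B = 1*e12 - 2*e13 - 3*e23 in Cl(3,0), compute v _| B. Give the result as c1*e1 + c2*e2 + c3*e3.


Left contraction v _| B = <vB>_1 (grade-1 part of the geometric product vB).
Using e1_|e12 = e2, e2_|e12 = -e1, e1_|e13 = e3, e3_|e13 = -e1, e2_|e23 = e3, e3_|e23 = -e2:
e1 coeff: -v2*b12 - v3*b13 = -(-2)*(1) - (-2)*(-2) = -2
e2 coeff: v1*b12 - v3*b23 = (1)*(1) - (-2)*(-3) = -5
e3 coeff: v1*b13 + v2*b23 = (1)*(-2) + (-2)*(-3) = 4
v _| B = -2*e1 - 5*e2 + 4*e3


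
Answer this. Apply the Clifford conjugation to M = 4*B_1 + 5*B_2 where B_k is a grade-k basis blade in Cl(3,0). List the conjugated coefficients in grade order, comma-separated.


Clifford conjugate sign for grade k: (-1)^(k(k+1)/2)
Grade 1: (-1)^(1*2/2) = (-1)^1 = -1, coeff 4 -> -4
Grade 2: (-1)^(2*3/2) = (-1)^3 = -1, coeff 5 -> -5
Conjugated coefficients: -4, -5


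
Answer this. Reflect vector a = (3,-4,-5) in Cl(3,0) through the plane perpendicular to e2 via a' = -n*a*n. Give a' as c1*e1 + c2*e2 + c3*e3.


Reflection formula: a' = -n*a*n, with n = e2 (unit vector, n^2 = 1).
For reflection through hyperplane perp to e2:
The component along e2 flips sign, others stay.
a = (3, -4, -5)
a' = (3, 4, -5)
a' = 3*e1 + 4*e2 - 5*e3


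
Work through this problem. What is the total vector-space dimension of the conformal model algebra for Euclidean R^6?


The conformal model of R^6 uses Cl(7,1): the 6 Euclidean generators plus two extra orthogonal generators e+ (e+^2 = +1) and e- (e-^2 = -1), from which the null vectors e0, einf are built.
Number of generators m = 6 + 2 = 8.
dim Cl(p,q) = 2^m = 2^8 = 256


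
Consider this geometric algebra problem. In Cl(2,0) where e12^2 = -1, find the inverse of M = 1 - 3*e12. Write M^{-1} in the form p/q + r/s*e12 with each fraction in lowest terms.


M = 1 - 3*e12, where e12^2 = -1.
Since M commutes with its reverse ~M = a - b*e12, M * ~M = a^2 - b^2*e12^2 = a^2 + b^2.
So M^{-1} = ~M / (a^2 + b^2) = (a - b*e12)/(a^2 + b^2).
a^2 + b^2 = 1 + 9 = 10
Scalar part = 1/10 = 1/10
Bivector coeff = 3/10 = 3/10
M^{-1} = 1/10 + 3/10*e12


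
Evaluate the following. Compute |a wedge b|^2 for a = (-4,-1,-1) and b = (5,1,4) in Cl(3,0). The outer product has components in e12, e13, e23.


a wedge b = (a1*b2 - a2*b1)*e12 + (a1*b3 - a3*b1)*e13 + (a2*b3 - a3*b2)*e23
e12 coeff: (-4)*1 - (-1)*5 = -4 - (-5) = 1
e13 coeff: (-4)*4 - (-1)*5 = -16 - (-5) = -11
e23 coeff: (-1)*4 - (-1)*1 = -4 - (-1) = -3
|a wedge b|^2 = 1^2 + (-11)^2 + (-3)^2
= 1 + 121 + 9
= 131


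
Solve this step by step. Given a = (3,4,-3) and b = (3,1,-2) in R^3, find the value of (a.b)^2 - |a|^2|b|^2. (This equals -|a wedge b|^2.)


a . b = 3*3 + 4*1 + (-3)*(-2)
= 9 + 4 + 6 = 19
|a|^2 = 3^2 + 4^2 + (-3)^2 = 34
|b|^2 = 3^2 + 1^2 + (-2)^2 = 14
(a.b)^2 = 19^2 = 361
|a|^2 * |b|^2 = 34 * 14 = 476
Result = 361 - 476 = -115


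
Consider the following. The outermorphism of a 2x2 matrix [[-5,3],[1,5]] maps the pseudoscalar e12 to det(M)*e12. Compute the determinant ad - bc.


The outermorphism of a linear map f sends e1^e2 to f(e1)^f(e2).
f(e1) = -5*e1 + 1*e2
f(e2) = 3*e1 + 5*e2
f(e1) ^ f(e2) = (-5*e1 + 1*e2) ^ (3*e1 + 5*e2)
= (-5)*5*e12 + 1*3*e21
= (-25 - 3)*e12
= -28*e12
Coefficient = -28


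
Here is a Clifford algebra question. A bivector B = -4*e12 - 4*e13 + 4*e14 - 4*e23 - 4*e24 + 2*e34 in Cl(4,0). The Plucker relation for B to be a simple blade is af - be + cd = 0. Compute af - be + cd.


Plucker relation: af - be + cd
a*f = (-4)*2 = -8
b*e = (-4)*(-4) = 16
c*d = 4*(-4) = -16
af - be + cd = -8 - 16 + (-16)
= -40


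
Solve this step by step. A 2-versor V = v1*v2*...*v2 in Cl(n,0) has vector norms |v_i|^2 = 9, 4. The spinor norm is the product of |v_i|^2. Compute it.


Spinor norm N(V) = |v1|^2 * |v2|^2 * ... * |v2|^2
= 9 * 4
Running product: 9, 36
N(V) = 36


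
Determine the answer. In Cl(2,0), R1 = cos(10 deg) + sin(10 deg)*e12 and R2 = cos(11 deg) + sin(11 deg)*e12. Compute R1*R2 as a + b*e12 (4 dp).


Same-plane rotors commute and their half-angles add:
R1*R2 = cos(a1 + a2) + sin(a1 + a2)*e12.
a1 + a2 = 10 + 11 = 21 deg
cos(21 deg) = 0.9336
sin(21 deg) = 0.3584
R1*R2 = 0.9336 + 0.3584*e12


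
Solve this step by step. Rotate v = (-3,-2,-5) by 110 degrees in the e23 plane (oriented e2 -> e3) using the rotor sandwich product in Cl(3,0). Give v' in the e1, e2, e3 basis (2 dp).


Rotor R = cos(55deg) - sin(55deg)*e23
Rotation angle theta = 2 * 55 = 110 degrees in the e23 plane (e2 -> e3).
The component perpendicular to the plane (e1) is invariant: v'_1 = v1 = -3.00
cos(110deg) = -0.3420, sin(110deg) = 0.9397
v'_2 = v2*cos(theta) - v3*sin(theta) = -2*(-0.3420) - (-5)*0.9397 = 5.38
v'_3 = v2*sin(theta) + v3*cos(theta) = -2*0.9397 + (-5)*(-0.3420) = -0.17
v' = -3.00*e1 + 5.38*e2 - 0.17*e3


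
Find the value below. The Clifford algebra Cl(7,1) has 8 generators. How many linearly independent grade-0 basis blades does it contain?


Number of grade-k basis blades in Cl(p,q) with n = p + q is C(n, k).
n = 7 + 1 = 8
C(8, 0) = 8! / (0! * 8!)
= 40320 / (1 * 40320)
= 1


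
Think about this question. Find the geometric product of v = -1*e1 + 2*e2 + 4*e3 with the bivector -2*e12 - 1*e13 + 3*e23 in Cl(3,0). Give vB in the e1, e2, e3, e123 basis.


vB has grade-1 (vector) and grade-3 (trivector) parts: vB = (v _| B) + (v ^ B).
Vector part <vB>_1:
  e1: -v2*b12 - v3*b13 = -(2)*(-2) - (4)*(-1) = 8
  e2: v1*b12 - v3*b23 = (-1)*(-2) - (4)*(3) = -10
  e3: v1*b13 + v2*b23 = (-1)*(-1) + (2)*(3) = 7
Trivector part <vB>_3:
  e123: v1*b23 - v2*b13 + v3*b12 = (-1)*(3) - (2)*(-1) + (4)*(-2) = -9
vB = 8*e1 - 10*e2 + 7*e3 - 9*e123


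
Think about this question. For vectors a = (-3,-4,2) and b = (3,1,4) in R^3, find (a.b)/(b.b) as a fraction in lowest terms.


Projection coefficient = (a . b) / (b . b)
a . b = (-3)*3 + (-4)*1 + 2*4
= -9 + (-4) + 8 = -5
b . b = 3^2 + 1^2 + 4^2
= 9 + 1 + 16 = 26
Coefficient = -5/26
In lowest terms: -5/26


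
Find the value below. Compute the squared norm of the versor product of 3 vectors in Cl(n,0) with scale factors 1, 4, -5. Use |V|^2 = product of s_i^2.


Each vector v_i has |v_i|^2 = s_i^2
Squared scales: 1^2 = 1, 4^2 = 16, (-5)^2 = 25
|V|^2 = 1 * 16 * 25
= 400


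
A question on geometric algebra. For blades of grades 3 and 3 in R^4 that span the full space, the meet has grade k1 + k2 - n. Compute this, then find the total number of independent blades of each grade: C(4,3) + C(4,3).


Meet grade = grade(A) + grade(B) - n
= 3 + 3 - 4 = 2
C(4,3) = 4
C(4,3) = 4
dim_A + dim_B = 4 + 4 = 8


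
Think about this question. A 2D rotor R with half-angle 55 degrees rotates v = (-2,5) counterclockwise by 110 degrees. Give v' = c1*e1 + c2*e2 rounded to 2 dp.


Rotor R = cos(55deg) - sin(55deg)*e12
Rotation angle theta = 2 * 55 = 110 degrees
v' = R*v*~R rotates v by theta.
cos(110deg) = -0.3420, sin(110deg) = 0.9397
v'_1 = -2*cos(110deg) - 5*sin(110deg)
= -2*(-0.3420) - 5*0.9397
= -4.01
v'_2 = -2*sin(110deg) + 5*cos(110deg)
= -2*0.9397 + 5*(-0.3420)
= -3.59
v' = -4.01*e1 - 3.59*e2


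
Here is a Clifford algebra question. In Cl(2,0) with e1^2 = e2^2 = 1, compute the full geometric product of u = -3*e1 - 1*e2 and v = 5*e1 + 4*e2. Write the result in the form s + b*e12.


Expand: (-3*e1 - 1*e2)(5*e1 + 4*e2)
= (-3)*5*e1e1 + (-3)*4*e1e2 + (-1)*5*e2e1 + (-1)*4*e2e2
Using e1^2 = e2^2 = 1, e2e1 = -e1e2:
Scalar part s = (-3)*5 + (-1)*4 = -15 + (-4) = -19
Bivector part b = (-3)*4 - (-1)*5 = -12 - (-5) = -7
uv = -19 - 7*e12


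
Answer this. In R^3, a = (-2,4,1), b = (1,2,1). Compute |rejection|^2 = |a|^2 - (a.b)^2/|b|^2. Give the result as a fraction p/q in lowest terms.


|a|^2 = (-2)^2 + 4^2 + 1^2 = 21
|b|^2 = 1^2 + 2^2 + 1^2 = 6
a . b = (-2)*1 + 4*2 + 1*1 = 7
(a.b)^2 = 7^2 = 49
|rej|^2 = 21 - 49/6
= (126 - 49)/6
= 77/6
In lowest terms: 77/6


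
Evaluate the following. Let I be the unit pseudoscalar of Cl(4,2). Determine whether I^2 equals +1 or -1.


The pseudoscalar I = e1...e_n (product of all n generators) of Cl(p,q) satisfies I^2 = (-1)^(q + n(n-1)/2).
p = 4, q = 2, n = p + q = 6
n(n-1)/2 = 6 * 5 / 2 = 15
Exponent = q + n(n-1)/2 = 2 + 15 = 17
I^2 = (-1)^17 = -1


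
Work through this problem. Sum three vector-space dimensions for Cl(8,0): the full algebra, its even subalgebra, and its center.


n = 8 + 0 = 8
Total dim = 2^8 = 256
Even subalgebra dim = 2^7 = 128
n is even, so center dim = 1
Sum = 256 + 128 + 1 = 385


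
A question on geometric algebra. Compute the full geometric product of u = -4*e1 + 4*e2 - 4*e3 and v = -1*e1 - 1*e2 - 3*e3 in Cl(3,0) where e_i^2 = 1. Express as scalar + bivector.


In Cl(3,0): e_i^2 = 1, e_ie_j = -e_je_i for i != j.
Scalar part = u . v = (-4)*(-1) + 4*(-1) + (-4)*(-3)
= 4 + (-4) + 12 = 12
e12 coeff = (-4)*(-1) - 4*(-1) = 4 - (-4) = 8
e13 coeff = (-4)*(-3) - (-4)*(-1) = 12 - 4 = 8
e23 coeff = 4*(-3) - (-4)*(-1) = -12 - 4 = -16
uv = 12 + 8*e12 + 8*e13 - 16*e23


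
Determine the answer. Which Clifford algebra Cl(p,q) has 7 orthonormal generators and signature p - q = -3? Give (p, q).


We need p + q = 7 and p - q = -3.
Adding: 2p = 7 + (-3) = 4, so p = 2.
Then q = 7 - 2 = 5.
(p, q) = (2, 5)


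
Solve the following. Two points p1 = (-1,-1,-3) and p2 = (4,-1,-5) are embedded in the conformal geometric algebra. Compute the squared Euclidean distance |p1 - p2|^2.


p1 - p2 = (-5, 0, 2)
|p1 - p2|^2 = (-5)^2 + 0^2 + 2^2
= 25 + 0 + 4
= 29


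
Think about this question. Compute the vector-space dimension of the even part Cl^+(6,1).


Even subalgebra dimension = 2^(n-1)
n = 6 + 1 = 7
2^(7 - 1) = 2^6 = 64
Verification: sum of C(7,k) for even k = 1 + 21 + 35 + 7 = 64
Result = 64


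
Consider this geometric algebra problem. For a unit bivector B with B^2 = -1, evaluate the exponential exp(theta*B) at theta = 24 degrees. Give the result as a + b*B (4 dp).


For a unit bivector B with B^2 = -1, the exponential series gives
e^(theta*B) = cos(theta) + sin(theta)*B (the GA analogue of Euler's formula).
theta = 24 degrees = 0.418879 rad
cos(24 deg) = 0.9135
sin(24 deg) = 0.4067
exp(theta*B) = 0.9135 + 0.4067*B


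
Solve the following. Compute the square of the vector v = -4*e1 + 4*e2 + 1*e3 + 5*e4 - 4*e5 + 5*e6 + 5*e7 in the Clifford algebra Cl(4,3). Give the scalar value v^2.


v^2 = sum of c_i^2 * e_i^2
Positive signature terms (e_i^2 = +1): (-4)^2 + 4^2 + 1^2 + 5^2 = 58
Negative signature terms (e_j^2 = -1): (-4)^2 + 5^2 + 5^2 = 66
v^2 = 58 - 66 = -8


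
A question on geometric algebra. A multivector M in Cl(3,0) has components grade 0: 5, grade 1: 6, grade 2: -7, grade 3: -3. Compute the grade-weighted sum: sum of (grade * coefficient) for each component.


Grade-weighted sum = sum of grade_k * coefficient_k
0*5 = 0
1*6 = 6
2*(-7) = -14
3*(-3) = -9
Total = 0 + 6 + (-14) + (-9) = -17


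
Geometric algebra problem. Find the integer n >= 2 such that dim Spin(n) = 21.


dim Spin(n) = dim so(n) = n(n-1)/2.
Solve n(n-1)/2 = 21, i.e. n^2 - n - 42 = 0.
Discriminant = 1 + 8*21 = 169
n = (1 + sqrt(169))/2 = (1 + 13)/2 = 7


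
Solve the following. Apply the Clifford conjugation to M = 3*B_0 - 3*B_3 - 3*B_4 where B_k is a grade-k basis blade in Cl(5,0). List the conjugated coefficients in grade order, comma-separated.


Clifford conjugate sign for grade k: (-1)^(k(k+1)/2)
Grade 0: (-1)^(0*1/2) = (-1)^0 = 1, coeff 3 -> 3
Grade 3: (-1)^(3*4/2) = (-1)^6 = 1, coeff -3 -> -3
Grade 4: (-1)^(4*5/2) = (-1)^10 = 1, coeff -3 -> -3
Conjugated coefficients: 3, -3, -3


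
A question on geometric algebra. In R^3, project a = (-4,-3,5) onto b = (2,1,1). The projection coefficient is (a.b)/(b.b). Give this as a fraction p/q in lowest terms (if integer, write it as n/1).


Projection coefficient = (a . b) / (b . b)
a . b = (-4)*2 + (-3)*1 + 5*1
= -8 + (-3) + 5 = -6
b . b = 2^2 + 1^2 + 1^2
= 4 + 1 + 1 = 6
Coefficient = -6/6
In lowest terms: -1/1


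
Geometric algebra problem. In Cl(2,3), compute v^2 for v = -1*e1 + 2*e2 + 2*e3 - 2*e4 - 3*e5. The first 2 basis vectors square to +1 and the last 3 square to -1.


v^2 = sum of c_i^2 * e_i^2
Positive signature terms (e_i^2 = +1): (-1)^2 + 2^2 = 5
Negative signature terms (e_j^2 = -1): 2^2 + (-2)^2 + (-3)^2 = 17
v^2 = 5 - 17 = -12


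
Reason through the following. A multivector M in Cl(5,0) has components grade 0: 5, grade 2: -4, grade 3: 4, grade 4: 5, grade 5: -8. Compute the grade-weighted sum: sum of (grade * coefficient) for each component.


Grade-weighted sum = sum of grade_k * coefficient_k
0*5 = 0
2*(-4) = -8
3*4 = 12
4*5 = 20
5*(-8) = -40
Total = 0 + (-8) + 12 + 20 + (-40) = -16


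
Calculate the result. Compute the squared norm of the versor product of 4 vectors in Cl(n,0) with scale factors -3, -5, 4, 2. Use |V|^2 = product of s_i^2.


Each vector v_i has |v_i|^2 = s_i^2
Squared scales: (-3)^2 = 9, (-5)^2 = 25, 4^2 = 16, 2^2 = 4
|V|^2 = 9 * 25 * 16 * 4
= 14400


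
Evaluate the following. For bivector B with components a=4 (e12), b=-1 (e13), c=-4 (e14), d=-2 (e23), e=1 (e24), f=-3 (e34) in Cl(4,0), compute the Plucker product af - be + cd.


Plucker relation: af - be + cd
a*f = 4*(-3) = -12
b*e = (-1)*1 = -1
c*d = (-4)*(-2) = 8
af - be + cd = -12 - (-1) + 8
= -3


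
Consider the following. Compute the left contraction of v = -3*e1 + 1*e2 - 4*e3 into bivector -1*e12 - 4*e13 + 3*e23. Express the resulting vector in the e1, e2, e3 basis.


Left contraction v _| B = <vB>_1 (grade-1 part of the geometric product vB).
Using e1_|e12 = e2, e2_|e12 = -e1, e1_|e13 = e3, e3_|e13 = -e1, e2_|e23 = e3, e3_|e23 = -e2:
e1 coeff: -v2*b12 - v3*b13 = -(1)*(-1) - (-4)*(-4) = -15
e2 coeff: v1*b12 - v3*b23 = (-3)*(-1) - (-4)*(3) = 15
e3 coeff: v1*b13 + v2*b23 = (-3)*(-4) + (1)*(3) = 15
v _| B = -15*e1 + 15*e2 + 15*e3


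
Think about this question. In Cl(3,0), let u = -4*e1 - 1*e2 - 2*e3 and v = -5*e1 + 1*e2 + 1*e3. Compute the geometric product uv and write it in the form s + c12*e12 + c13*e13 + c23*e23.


In Cl(3,0): e_i^2 = 1, e_ie_j = -e_je_i for i != j.
Scalar part = u . v = (-4)*(-5) + (-1)*1 + (-2)*1
= 20 + (-1) + (-2) = 17
e12 coeff = (-4)*1 - (-1)*(-5) = -4 - 5 = -9
e13 coeff = (-4)*1 - (-2)*(-5) = -4 - 10 = -14
e23 coeff = (-1)*1 - (-2)*1 = -1 - (-2) = 1
uv = 17 - 9*e12 - 14*e13 + 1*e23


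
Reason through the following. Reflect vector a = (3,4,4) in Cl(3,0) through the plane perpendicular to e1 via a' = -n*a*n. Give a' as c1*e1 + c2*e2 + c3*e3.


Reflection formula: a' = -n*a*n, with n = e1 (unit vector, n^2 = 1).
For reflection through hyperplane perp to e1:
The component along e1 flips sign, others stay.
a = (3, 4, 4)
a' = (-3, 4, 4)
a' = -3*e1 + 4*e2 + 4*e3


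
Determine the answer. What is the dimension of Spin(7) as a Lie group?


Spin(n) double-covers SO(n); both have Lie algebra so(n) of dimension n(n-1)/2.
n = 7
n(n-1) = 7 * 6 = 42
dim Spin(7) = 42/2 = 21


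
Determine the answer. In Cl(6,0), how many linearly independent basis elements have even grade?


Even subalgebra dimension = 2^(n-1)
n = 6 + 0 = 6
2^(6 - 1) = 2^5 = 32
Verification: sum of C(6,k) for even k = 1 + 15 + 15 + 1 = 32
Result = 32


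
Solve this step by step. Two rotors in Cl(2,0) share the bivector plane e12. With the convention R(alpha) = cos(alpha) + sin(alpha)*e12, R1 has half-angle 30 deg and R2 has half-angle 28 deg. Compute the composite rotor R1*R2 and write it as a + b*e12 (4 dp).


Same-plane rotors commute and their half-angles add:
R1*R2 = cos(a1 + a2) + sin(a1 + a2)*e12.
a1 + a2 = 30 + 28 = 58 deg
cos(58 deg) = 0.5299
sin(58 deg) = 0.8480
R1*R2 = 0.5299 + 0.8480*e12


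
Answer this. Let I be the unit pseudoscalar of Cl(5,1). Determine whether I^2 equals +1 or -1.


The pseudoscalar I = e1...e_n (product of all n generators) of Cl(p,q) satisfies I^2 = (-1)^(q + n(n-1)/2).
p = 5, q = 1, n = p + q = 6
n(n-1)/2 = 6 * 5 / 2 = 15
Exponent = q + n(n-1)/2 = 1 + 15 = 16
I^2 = (-1)^16 = +1


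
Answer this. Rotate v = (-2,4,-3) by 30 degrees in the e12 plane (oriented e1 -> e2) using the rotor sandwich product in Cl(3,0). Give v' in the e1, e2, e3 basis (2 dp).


Rotor R = cos(15deg) - sin(15deg)*e12
Rotation angle theta = 2 * 15 = 30 degrees in the e12 plane (e1 -> e2).
The component perpendicular to the plane (e3) is invariant: v'_3 = v3 = -3.00
cos(30deg) = 0.8660, sin(30deg) = 0.5000
v'_1 = v1*cos(theta) - v2*sin(theta) = -2*0.8660 - 4*0.5000 = -3.73
v'_2 = v1*sin(theta) + v2*cos(theta) = -2*0.5000 + 4*0.8660 = 2.46
v' = -3.73*e1 + 2.46*e2 - 3.00*e3


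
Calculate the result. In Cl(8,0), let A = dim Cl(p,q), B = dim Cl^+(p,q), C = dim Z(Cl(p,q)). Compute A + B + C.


n = 8 + 0 = 8
Total dim = 2^8 = 256
Even subalgebra dim = 2^7 = 128
n is even, so center dim = 1
Sum = 256 + 128 + 1 = 385


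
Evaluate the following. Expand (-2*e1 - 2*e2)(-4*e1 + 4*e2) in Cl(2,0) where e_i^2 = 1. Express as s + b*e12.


Expand: (-2*e1 - 2*e2)(-4*e1 + 4*e2)
= (-2)*(-4)*e1e1 + (-2)*4*e1e2 + (-2)*(-4)*e2e1 + (-2)*4*e2e2
Using e1^2 = e2^2 = 1, e2e1 = -e1e2:
Scalar part s = (-2)*(-4) + (-2)*4 = 8 + (-8) = 0
Bivector part b = (-2)*4 - (-2)*(-4) = -8 - 8 = -16
uv = 0 - 16*e12


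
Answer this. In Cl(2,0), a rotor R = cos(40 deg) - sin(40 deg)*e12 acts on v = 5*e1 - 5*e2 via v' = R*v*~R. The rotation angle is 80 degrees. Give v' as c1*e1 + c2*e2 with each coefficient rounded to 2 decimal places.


Rotor R = cos(40deg) - sin(40deg)*e12
Rotation angle theta = 2 * 40 = 80 degrees
v' = R*v*~R rotates v by theta.
cos(80deg) = 0.1736, sin(80deg) = 0.9848
v'_1 = 5*cos(80deg) - (-5)*sin(80deg)
= 5*0.1736 - (-5)*0.9848
= 5.79
v'_2 = 5*sin(80deg) + (-5)*cos(80deg)
= 5*0.9848 + (-5)*0.1736
= 4.06
v' = 5.79*e1 + 4.06*e2


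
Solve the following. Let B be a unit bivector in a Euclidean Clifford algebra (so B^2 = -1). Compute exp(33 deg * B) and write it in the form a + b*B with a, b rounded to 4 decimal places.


For a unit bivector B with B^2 = -1, the exponential series gives
e^(theta*B) = cos(theta) + sin(theta)*B (the GA analogue of Euler's formula).
theta = 33 degrees = 0.575959 rad
cos(33 deg) = 0.8387
sin(33 deg) = 0.5446
exp(theta*B) = 0.8387 + 0.5446*B


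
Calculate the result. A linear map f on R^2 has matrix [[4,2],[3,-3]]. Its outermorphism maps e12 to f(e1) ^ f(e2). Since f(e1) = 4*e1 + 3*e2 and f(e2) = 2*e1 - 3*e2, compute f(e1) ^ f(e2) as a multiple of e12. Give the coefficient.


The outermorphism of a linear map f sends e1^e2 to f(e1)^f(e2).
f(e1) = 4*e1 + 3*e2
f(e2) = 2*e1 - 3*e2
f(e1) ^ f(e2) = (4*e1 + 3*e2) ^ (2*e1 - 3*e2)
= 4*(-3)*e12 + 3*2*e21
= (-12 - 6)*e12
= -18*e12
Coefficient = -18


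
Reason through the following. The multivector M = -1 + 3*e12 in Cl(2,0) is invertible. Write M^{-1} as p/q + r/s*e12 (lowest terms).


M = -1 + 3*e12, where e12^2 = -1.
Since M commutes with its reverse ~M = a - b*e12, M * ~M = a^2 - b^2*e12^2 = a^2 + b^2.
So M^{-1} = ~M / (a^2 + b^2) = (a - b*e12)/(a^2 + b^2).
a^2 + b^2 = 1 + 9 = 10
Scalar part = -1/10 = -1/10
Bivector coeff = -3/10 = -3/10
M^{-1} = -1/10 - 3/10*e12


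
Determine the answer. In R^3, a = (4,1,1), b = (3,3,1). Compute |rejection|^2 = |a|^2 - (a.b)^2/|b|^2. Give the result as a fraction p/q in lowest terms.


|a|^2 = 4^2 + 1^2 + 1^2 = 18
|b|^2 = 3^2 + 3^2 + 1^2 = 19
a . b = 4*3 + 1*3 + 1*1 = 16
(a.b)^2 = 16^2 = 256
|rej|^2 = 18 - 256/19
= (342 - 256)/19
= 86/19
In lowest terms: 86/19


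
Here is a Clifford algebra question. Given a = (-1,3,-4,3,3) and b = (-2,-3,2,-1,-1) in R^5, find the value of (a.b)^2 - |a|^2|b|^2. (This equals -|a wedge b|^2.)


a . b = (-1)*(-2) + 3*(-3) + (-4)*2 + 3*(-1) + 3*(-1)
= 2 + (-9) + (-8) + (-3) + (-3) = -21
|a|^2 = (-1)^2 + 3^2 + (-4)^2 + 3^2 + 3^2 = 44
|b|^2 = (-2)^2 + (-3)^2 + 2^2 + (-1)^2 + (-1)^2 = 19
(a.b)^2 = (-21)^2 = 441
|a|^2 * |b|^2 = 44 * 19 = 836
Result = 441 - 836 = -395


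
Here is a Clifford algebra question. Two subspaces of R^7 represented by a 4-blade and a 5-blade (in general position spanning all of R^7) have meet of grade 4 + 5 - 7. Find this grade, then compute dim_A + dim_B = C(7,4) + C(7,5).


Meet grade = grade(A) + grade(B) - n
= 4 + 5 - 7 = 2
C(7,4) = 35
C(7,5) = 21
dim_A + dim_B = 35 + 21 = 56


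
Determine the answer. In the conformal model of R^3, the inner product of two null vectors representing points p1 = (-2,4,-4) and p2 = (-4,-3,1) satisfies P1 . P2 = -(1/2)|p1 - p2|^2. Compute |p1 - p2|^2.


p1 - p2 = (2, 7, -5)
|p1 - p2|^2 = 2^2 + 7^2 + (-5)^2
= 4 + 49 + 25
= 78


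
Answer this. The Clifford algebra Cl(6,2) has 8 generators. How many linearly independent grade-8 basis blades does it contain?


Number of grade-k basis blades in Cl(p,q) with n = p + q is C(n, k).
n = 6 + 2 = 8
C(8, 8) = 8! / (8! * 0!)
= 40320 / (40320 * 1)
= 1


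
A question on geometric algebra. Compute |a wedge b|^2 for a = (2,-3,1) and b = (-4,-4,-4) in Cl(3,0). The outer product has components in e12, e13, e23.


a wedge b = (a1*b2 - a2*b1)*e12 + (a1*b3 - a3*b1)*e13 + (a2*b3 - a3*b2)*e23
e12 coeff: 2*(-4) - (-3)*(-4) = -8 - 12 = -20
e13 coeff: 2*(-4) - 1*(-4) = -8 - (-4) = -4
e23 coeff: (-3)*(-4) - 1*(-4) = 12 - (-4) = 16
|a wedge b|^2 = (-20)^2 + (-4)^2 + 16^2
= 400 + 16 + 256
= 672


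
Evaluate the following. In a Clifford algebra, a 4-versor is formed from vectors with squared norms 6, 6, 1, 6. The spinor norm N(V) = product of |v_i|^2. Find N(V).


Spinor norm N(V) = |v1|^2 * |v2|^2 * ... * |v4|^2
= 6 * 6 * 1 * 6
Running product: 6, 36, 36, 216
N(V) = 216


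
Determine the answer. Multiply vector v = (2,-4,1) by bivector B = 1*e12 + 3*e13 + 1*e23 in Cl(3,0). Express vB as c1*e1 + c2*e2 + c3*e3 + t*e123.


vB has grade-1 (vector) and grade-3 (trivector) parts: vB = (v _| B) + (v ^ B).
Vector part <vB>_1:
  e1: -v2*b12 - v3*b13 = -(-4)*(1) - (1)*(3) = 1
  e2: v1*b12 - v3*b23 = (2)*(1) - (1)*(1) = 1
  e3: v1*b13 + v2*b23 = (2)*(3) + (-4)*(1) = 2
Trivector part <vB>_3:
  e123: v1*b23 - v2*b13 + v3*b12 = (2)*(1) - (-4)*(3) + (1)*(1) = 15
vB = 1*e1 + 1*e2 + 2*e3 + 15*e123


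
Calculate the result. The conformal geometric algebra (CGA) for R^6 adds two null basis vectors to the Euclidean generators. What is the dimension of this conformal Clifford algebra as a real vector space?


The conformal model of R^6 uses Cl(7,1): the 6 Euclidean generators plus two extra orthogonal generators e+ (e+^2 = +1) and e- (e-^2 = -1), from which the null vectors e0, einf are built.
Number of generators m = 6 + 2 = 8.
dim Cl(p,q) = 2^m = 2^8 = 256


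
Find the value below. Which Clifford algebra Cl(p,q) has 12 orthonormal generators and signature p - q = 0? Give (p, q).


We need p + q = 12 and p - q = 0.
Adding: 2p = 12 + 0 = 12, so p = 6.
Then q = 12 - 6 = 6.
(p, q) = (6, 6)


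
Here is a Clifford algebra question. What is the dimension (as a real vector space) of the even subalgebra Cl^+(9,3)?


Even subalgebra dimension = 2^(n-1)
n = 9 + 3 = 12
2^(12 - 1) = 2^11 = 2048
Verification: sum of C(12,k) for even k = 1 + 66 + 495 + 924 + 495 + 66 + 1 = 2048
Result = 2048


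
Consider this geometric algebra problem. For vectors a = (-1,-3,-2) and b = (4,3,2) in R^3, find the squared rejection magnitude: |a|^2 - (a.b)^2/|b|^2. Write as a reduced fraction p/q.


|a|^2 = (-1)^2 + (-3)^2 + (-2)^2 = 14
|b|^2 = 4^2 + 3^2 + 2^2 = 29
a . b = (-1)*4 + (-3)*3 + (-2)*2 = -17
(a.b)^2 = (-17)^2 = 289
|rej|^2 = 14 - 289/29
= (406 - 289)/29
= 117/29
In lowest terms: 117/29


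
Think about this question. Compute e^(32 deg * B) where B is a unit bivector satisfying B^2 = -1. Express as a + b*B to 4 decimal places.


For a unit bivector B with B^2 = -1, the exponential series gives
e^(theta*B) = cos(theta) + sin(theta)*B (the GA analogue of Euler's formula).
theta = 32 degrees = 0.558505 rad
cos(32 deg) = 0.8480
sin(32 deg) = 0.5299
exp(theta*B) = 0.8480 + 0.5299*B


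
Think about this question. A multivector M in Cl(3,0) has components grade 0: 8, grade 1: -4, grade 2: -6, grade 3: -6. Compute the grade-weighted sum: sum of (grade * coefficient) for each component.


Grade-weighted sum = sum of grade_k * coefficient_k
0*8 = 0
1*(-4) = -4
2*(-6) = -12
3*(-6) = -18
Total = 0 + (-4) + (-12) + (-18) = -34


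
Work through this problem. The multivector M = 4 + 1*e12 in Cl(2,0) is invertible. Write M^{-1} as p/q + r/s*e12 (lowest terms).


M = 4 + 1*e12, where e12^2 = -1.
Since M commutes with its reverse ~M = a - b*e12, M * ~M = a^2 - b^2*e12^2 = a^2 + b^2.
So M^{-1} = ~M / (a^2 + b^2) = (a - b*e12)/(a^2 + b^2).
a^2 + b^2 = 16 + 1 = 17
Scalar part = 4/17 = 4/17
Bivector coeff = -1/17 = -1/17
M^{-1} = 4/17 - 1/17*e12


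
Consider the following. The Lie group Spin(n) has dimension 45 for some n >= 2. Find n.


dim Spin(n) = dim so(n) = n(n-1)/2.
Solve n(n-1)/2 = 45, i.e. n^2 - n - 90 = 0.
Discriminant = 1 + 8*45 = 361
n = (1 + sqrt(361))/2 = (1 + 19)/2 = 10


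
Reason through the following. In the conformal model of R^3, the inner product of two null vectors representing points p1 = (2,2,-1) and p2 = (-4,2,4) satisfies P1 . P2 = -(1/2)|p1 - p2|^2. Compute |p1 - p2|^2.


p1 - p2 = (6, 0, -5)
|p1 - p2|^2 = 6^2 + 0^2 + (-5)^2
= 36 + 0 + 25
= 61


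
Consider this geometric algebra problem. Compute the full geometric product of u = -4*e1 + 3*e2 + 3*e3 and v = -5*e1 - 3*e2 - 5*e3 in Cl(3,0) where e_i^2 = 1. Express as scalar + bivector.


In Cl(3,0): e_i^2 = 1, e_ie_j = -e_je_i for i != j.
Scalar part = u . v = (-4)*(-5) + 3*(-3) + 3*(-5)
= 20 + (-9) + (-15) = -4
e12 coeff = (-4)*(-3) - 3*(-5) = 12 - (-15) = 27
e13 coeff = (-4)*(-5) - 3*(-5) = 20 - (-15) = 35
e23 coeff = 3*(-5) - 3*(-3) = -15 - (-9) = -6
uv = -4 + 27*e12 + 35*e13 - 6*e23


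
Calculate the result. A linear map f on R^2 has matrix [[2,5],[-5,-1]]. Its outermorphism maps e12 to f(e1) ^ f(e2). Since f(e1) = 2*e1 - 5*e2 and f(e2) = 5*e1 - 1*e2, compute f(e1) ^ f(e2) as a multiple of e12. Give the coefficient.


The outermorphism of a linear map f sends e1^e2 to f(e1)^f(e2).
f(e1) = 2*e1 - 5*e2
f(e2) = 5*e1 - 1*e2
f(e1) ^ f(e2) = (2*e1 - 5*e2) ^ (5*e1 - 1*e2)
= 2*(-1)*e12 + (-5)*5*e21
= (-2 - (-25))*e12
= 23*e12
Coefficient = 23


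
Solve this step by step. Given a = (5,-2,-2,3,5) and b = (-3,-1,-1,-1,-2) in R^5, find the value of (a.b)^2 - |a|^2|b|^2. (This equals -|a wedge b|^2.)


a . b = 5*(-3) + (-2)*(-1) + (-2)*(-1) + 3*(-1) + 5*(-2)
= -15 + 2 + 2 + (-3) + (-10) = -24
|a|^2 = 5^2 + (-2)^2 + (-2)^2 + 3^2 + 5^2 = 67
|b|^2 = (-3)^2 + (-1)^2 + (-1)^2 + (-1)^2 + (-2)^2 = 16
(a.b)^2 = (-24)^2 = 576
|a|^2 * |b|^2 = 67 * 16 = 1072
Result = 576 - 1072 = -496


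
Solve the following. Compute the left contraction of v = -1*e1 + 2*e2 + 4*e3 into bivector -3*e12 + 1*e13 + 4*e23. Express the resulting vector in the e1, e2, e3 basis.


Left contraction v _| B = <vB>_1 (grade-1 part of the geometric product vB).
Using e1_|e12 = e2, e2_|e12 = -e1, e1_|e13 = e3, e3_|e13 = -e1, e2_|e23 = e3, e3_|e23 = -e2:
e1 coeff: -v2*b12 - v3*b13 = -(2)*(-3) - (4)*(1) = 2
e2 coeff: v1*b12 - v3*b23 = (-1)*(-3) - (4)*(4) = -13
e3 coeff: v1*b13 + v2*b23 = (-1)*(1) + (2)*(4) = 7
v _| B = 2*e1 - 13*e2 + 7*e3


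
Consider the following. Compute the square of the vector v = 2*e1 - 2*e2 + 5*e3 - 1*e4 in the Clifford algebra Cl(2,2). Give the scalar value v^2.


v^2 = sum of c_i^2 * e_i^2
Positive signature terms (e_i^2 = +1): 2^2 + (-2)^2 = 8
Negative signature terms (e_j^2 = -1): 5^2 + (-1)^2 = 26
v^2 = 8 - 26 = -18


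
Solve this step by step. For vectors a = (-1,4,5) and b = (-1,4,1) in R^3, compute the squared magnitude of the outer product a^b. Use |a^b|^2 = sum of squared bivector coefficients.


a wedge b = (a1*b2 - a2*b1)*e12 + (a1*b3 - a3*b1)*e13 + (a2*b3 - a3*b2)*e23
e12 coeff: (-1)*4 - 4*(-1) = -4 - (-4) = 0
e13 coeff: (-1)*1 - 5*(-1) = -1 - (-5) = 4
e23 coeff: 4*1 - 5*4 = 4 - 20 = -16
|a wedge b|^2 = 0^2 + 4^2 + (-16)^2
= 0 + 16 + 256
= 272


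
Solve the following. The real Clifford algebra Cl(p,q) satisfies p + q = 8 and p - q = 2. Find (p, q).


We need p + q = 8 and p - q = 2.
Adding: 2p = 8 + 2 = 10, so p = 5.
Then q = 8 - 5 = 3.
(p, q) = (5, 3)


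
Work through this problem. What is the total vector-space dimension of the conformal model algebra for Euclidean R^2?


The conformal model of R^2 uses Cl(3,1): the 2 Euclidean generators plus two extra orthogonal generators e+ (e+^2 = +1) and e- (e-^2 = -1), from which the null vectors e0, einf are built.
Number of generators m = 2 + 2 = 4.
dim Cl(p,q) = 2^m = 2^4 = 16


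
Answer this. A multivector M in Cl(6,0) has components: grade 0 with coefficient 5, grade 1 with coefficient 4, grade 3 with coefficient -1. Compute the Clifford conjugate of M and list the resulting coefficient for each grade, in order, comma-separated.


Clifford conjugate sign for grade k: (-1)^(k(k+1)/2)
Grade 0: (-1)^(0*1/2) = (-1)^0 = 1, coeff 5 -> 5
Grade 1: (-1)^(1*2/2) = (-1)^1 = -1, coeff 4 -> -4
Grade 3: (-1)^(3*4/2) = (-1)^6 = 1, coeff -1 -> -1
Conjugated coefficients: 5, -4, -1


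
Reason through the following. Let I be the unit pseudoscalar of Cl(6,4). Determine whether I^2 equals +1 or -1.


The pseudoscalar I = e1...e_n (product of all n generators) of Cl(p,q) satisfies I^2 = (-1)^(q + n(n-1)/2).
p = 6, q = 4, n = p + q = 10
n(n-1)/2 = 10 * 9 / 2 = 45
Exponent = q + n(n-1)/2 = 4 + 45 = 49
I^2 = (-1)^49 = -1


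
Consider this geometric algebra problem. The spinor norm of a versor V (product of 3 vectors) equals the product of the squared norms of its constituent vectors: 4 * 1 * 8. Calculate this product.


Spinor norm N(V) = |v1|^2 * |v2|^2 * ... * |v3|^2
= 4 * 1 * 8
Running product: 4, 4, 32
N(V) = 32


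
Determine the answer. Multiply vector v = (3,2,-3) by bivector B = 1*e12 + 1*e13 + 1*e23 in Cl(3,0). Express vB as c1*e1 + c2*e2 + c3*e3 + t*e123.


vB has grade-1 (vector) and grade-3 (trivector) parts: vB = (v _| B) + (v ^ B).
Vector part <vB>_1:
  e1: -v2*b12 - v3*b13 = -(2)*(1) - (-3)*(1) = 1
  e2: v1*b12 - v3*b23 = (3)*(1) - (-3)*(1) = 6
  e3: v1*b13 + v2*b23 = (3)*(1) + (2)*(1) = 5
Trivector part <vB>_3:
  e123: v1*b23 - v2*b13 + v3*b12 = (3)*(1) - (2)*(1) + (-3)*(1) = -2
vB = 1*e1 + 6*e2 + 5*e3 - 2*e123


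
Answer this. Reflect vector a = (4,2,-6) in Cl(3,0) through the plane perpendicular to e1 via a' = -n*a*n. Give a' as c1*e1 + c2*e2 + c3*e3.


Reflection formula: a' = -n*a*n, with n = e1 (unit vector, n^2 = 1).
For reflection through hyperplane perp to e1:
The component along e1 flips sign, others stay.
a = (4, 2, -6)
a' = (-4, 2, -6)
a' = -4*e1 + 2*e2 - 6*e3


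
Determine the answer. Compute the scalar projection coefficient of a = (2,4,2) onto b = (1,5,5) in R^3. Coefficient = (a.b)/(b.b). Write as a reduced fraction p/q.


Projection coefficient = (a . b) / (b . b)
a . b = 2*1 + 4*5 + 2*5
= 2 + 20 + 10 = 32
b . b = 1^2 + 5^2 + 5^2
= 1 + 25 + 25 = 51
Coefficient = 32/51
In lowest terms: 32/51


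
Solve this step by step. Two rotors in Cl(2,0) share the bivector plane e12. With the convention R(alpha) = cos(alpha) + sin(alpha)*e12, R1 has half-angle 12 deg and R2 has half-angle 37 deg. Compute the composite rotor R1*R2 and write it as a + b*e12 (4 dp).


Same-plane rotors commute and their half-angles add:
R1*R2 = cos(a1 + a2) + sin(a1 + a2)*e12.
a1 + a2 = 12 + 37 = 49 deg
cos(49 deg) = 0.6561
sin(49 deg) = 0.7547
R1*R2 = 0.6561 + 0.7547*e12


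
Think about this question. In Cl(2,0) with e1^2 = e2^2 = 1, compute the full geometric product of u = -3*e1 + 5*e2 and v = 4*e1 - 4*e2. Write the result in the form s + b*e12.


Expand: (-3*e1 + 5*e2)(4*e1 - 4*e2)
= (-3)*4*e1e1 + (-3)*(-4)*e1e2 + 5*4*e2e1 + 5*(-4)*e2e2
Using e1^2 = e2^2 = 1, e2e1 = -e1e2:
Scalar part s = (-3)*4 + 5*(-4) = -12 + (-20) = -32
Bivector part b = (-3)*(-4) - 5*4 = 12 - 20 = -8
uv = -32 - 8*e12


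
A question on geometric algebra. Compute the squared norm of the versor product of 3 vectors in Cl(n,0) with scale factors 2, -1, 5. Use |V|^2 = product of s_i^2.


Each vector v_i has |v_i|^2 = s_i^2
Squared scales: 2^2 = 4, (-1)^2 = 1, 5^2 = 25
|V|^2 = 4 * 1 * 25
= 100


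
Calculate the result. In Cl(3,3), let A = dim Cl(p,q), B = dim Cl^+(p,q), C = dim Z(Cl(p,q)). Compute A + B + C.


n = 3 + 3 = 6
Total dim = 2^6 = 64
Even subalgebra dim = 2^5 = 32
n is even, so center dim = 1
Sum = 64 + 32 + 1 = 97


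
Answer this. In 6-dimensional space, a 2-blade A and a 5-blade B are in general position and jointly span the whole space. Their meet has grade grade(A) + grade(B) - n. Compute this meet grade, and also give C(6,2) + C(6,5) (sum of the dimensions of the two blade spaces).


Meet grade = grade(A) + grade(B) - n
= 2 + 5 - 6 = 1
C(6,2) = 15
C(6,5) = 6
dim_A + dim_B = 15 + 6 = 21
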